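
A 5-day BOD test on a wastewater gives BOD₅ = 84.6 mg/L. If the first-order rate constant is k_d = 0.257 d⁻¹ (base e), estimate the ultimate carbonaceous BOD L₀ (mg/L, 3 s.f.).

BOD₅ = L₀(1 − e^(−5k_d)) ⇒ L₀ = BOD₅ / (1 − e^(−5×0.257))
= 84.6 / (1 − 0.2767) = 84.6 / 0.7233 = 117.0 mg/L.

L₀ ≈ 117 mg/L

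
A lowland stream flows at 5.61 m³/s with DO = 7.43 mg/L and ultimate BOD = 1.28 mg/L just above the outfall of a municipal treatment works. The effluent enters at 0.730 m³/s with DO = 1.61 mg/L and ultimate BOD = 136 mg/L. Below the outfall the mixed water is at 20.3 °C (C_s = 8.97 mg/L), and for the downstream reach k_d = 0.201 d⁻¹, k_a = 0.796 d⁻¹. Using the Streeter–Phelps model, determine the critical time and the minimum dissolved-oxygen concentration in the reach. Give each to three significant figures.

Mixed DO = (5.61×7.43 + 0.730×1.61)/(5.61+0.730) = 42.86/6.340 = 6.760 mg/L.
Mixed L₀ = (5.61×1.28 + 0.730×136)/(6.340) = 106.5/6.340 = 16.79 mg/L.
Initial deficit D₀ = C_s − DO₀ = 8.97 − 6.760 = 2.210 mg/L.
t_c = (1/0.5950) ln[(0.796/0.201)(1 − 2.210×0.5950/(0.201×16.79))] = 1.681 × ln(2.417) = 1.483 d.
D_c = (0.201/0.796) × 16.79 × e^(−0.201×1.483) = 0.2525 × 16.79 × 0.7422 = 3.147 mg/L.
Minimum DO = 8.97 − 3.147 = 5.823 mg/L.

t_c ≈ 1.48 d; minimum DO ≈ 5.82 mg/L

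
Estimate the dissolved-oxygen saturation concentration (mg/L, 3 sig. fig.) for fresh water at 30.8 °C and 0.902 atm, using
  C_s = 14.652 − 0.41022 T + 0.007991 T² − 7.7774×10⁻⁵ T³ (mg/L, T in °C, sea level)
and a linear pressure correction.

At sea level: C_s = 14.652 − 0.41022×30.8 + 0.007991×30.8² − 7.7774×10⁻⁵×30.8³ = 7.325 mg/L.
Pressure correction: C_s' = 7.325 × 0.902 = 6.608 mg/L.

C_s ≈ 6.61 mg/L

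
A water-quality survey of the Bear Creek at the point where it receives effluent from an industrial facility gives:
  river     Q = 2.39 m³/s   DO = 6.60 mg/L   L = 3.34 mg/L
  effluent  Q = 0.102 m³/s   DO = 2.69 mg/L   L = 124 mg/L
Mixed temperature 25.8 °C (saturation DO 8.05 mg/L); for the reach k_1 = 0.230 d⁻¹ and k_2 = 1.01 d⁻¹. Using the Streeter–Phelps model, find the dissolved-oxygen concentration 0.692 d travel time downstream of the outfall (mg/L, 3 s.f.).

DO ≈ 6.38 mg/L

Mixed DO = (2.39×6.60 + 0.102×2.69)/(2.39+0.102) = 16.05/2.492 = 6.440 mg/L.
Mixed L₀ = (2.39×3.34 + 0.102×124)/(2.492) = 20.63/2.492 = 8.279 mg/L.
Initial deficit D₀ = C_s − DO₀ = 8.05 − 6.440 = 1.610 mg/L.
D(0.692) = [0.230×8.279/(1.01−0.230)](e^(−0.230×0.692) − e^(−1.01×0.692)) + 1.610 e^(−1.01×0.692)
= 2.441 × (0.8529 − 0.4971) + 1.610 × 0.4971 = 1.669 mg/L.
DO = 8.05 − 1.669 = 6.381 mg/L.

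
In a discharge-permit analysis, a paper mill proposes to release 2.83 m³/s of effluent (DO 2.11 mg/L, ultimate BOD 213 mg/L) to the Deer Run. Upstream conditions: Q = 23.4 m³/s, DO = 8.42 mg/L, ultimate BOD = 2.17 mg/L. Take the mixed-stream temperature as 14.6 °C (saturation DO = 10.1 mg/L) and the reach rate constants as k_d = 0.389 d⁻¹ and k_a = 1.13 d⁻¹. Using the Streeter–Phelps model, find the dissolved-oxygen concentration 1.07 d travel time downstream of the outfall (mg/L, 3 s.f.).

DO ≈ 4.67 mg/L

Mixed DO = (23.4×8.42 + 2.83×2.11)/(23.4+2.83) = 203.0/26.23 = 7.739 mg/L.
Mixed L₀ = (23.4×2.17 + 2.83×213)/(26.23) = 653.6/26.23 = 24.92 mg/L.
Initial deficit D₀ = C_s − DO₀ = 10.1 − 7.739 = 2.361 mg/L.
D(1.07) = [0.389×24.92/(1.13−0.389)](e^(−0.389×1.07) − e^(−1.13×1.07)) + 2.361 e^(−1.13×1.07)
= 13.08 × (0.6595 − 0.2985) + 2.361 × 0.2985 = 5.427 mg/L.
DO = 10.1 − 5.427 = 4.673 mg/L.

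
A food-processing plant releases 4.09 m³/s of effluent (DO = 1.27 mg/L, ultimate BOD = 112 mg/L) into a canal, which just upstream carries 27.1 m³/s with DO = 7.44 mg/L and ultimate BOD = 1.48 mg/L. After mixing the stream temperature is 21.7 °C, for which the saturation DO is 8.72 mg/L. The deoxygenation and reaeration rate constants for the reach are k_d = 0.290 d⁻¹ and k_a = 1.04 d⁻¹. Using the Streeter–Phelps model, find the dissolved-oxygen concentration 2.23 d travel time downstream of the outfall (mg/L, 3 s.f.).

Mixed DO = (27.1×7.44 + 4.09×1.27)/(27.1+4.09) = 206.8/31.19 = 6.631 mg/L.
Mixed L₀ = (27.1×1.48 + 4.09×112)/(31.19) = 498.2/31.19 = 15.97 mg/L.
Initial deficit D₀ = C_s − DO₀ = 8.72 − 6.631 = 2.089 mg/L.
D(2.23) = [0.290×15.97/(1.04−0.290)](e^(−0.290×2.23) − e^(−1.04×2.23)) + 2.089 e^(−1.04×2.23)
= 6.176 × (0.5238 − 0.09835) + 2.089 × 0.09835 = 2.833 mg/L.
DO = 8.72 − 2.833 = 5.887 mg/L.

DO ≈ 5.89 mg/L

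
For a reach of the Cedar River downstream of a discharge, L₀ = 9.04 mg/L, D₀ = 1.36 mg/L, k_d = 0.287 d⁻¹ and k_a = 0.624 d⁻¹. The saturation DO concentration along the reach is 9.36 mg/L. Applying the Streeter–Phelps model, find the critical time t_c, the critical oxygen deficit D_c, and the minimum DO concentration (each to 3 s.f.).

t_c ≈ 1.73 d; D_c ≈ 2.53 mg/L; min DO ≈ 6.83 mg/L

At the critical point dD/dt = 0, so k_d L₀ e^(−k_d t) = k_a D. Substituting D(t) from the Streeter–Phelps equation and solving for t gives
t_c = ln[(k_a/k_d)(1 − D₀(k_a−k_d)/(k_d L₀))] / (k_a−k_d).
Here k_a−k_d = 0.3370 d⁻¹ and 1 − D₀(k_a−k_d)/(k_d L₀) = 1 − 1.36×0.3370/(0.287×9.04) = 0.8233, so
t_c = ln(2.174 × 0.8233) / 0.3370 = 0.5823 / 0.3370 = 1.728 d.
L(t_c) = L₀ e^(−k_d t_c) = 9.04 × 0.6090 = 5.506 mg/L, and at the critical point k_a D_c = k_d L, so D_c = (0.287/0.624) × 5.506 = 2.532 mg/L.
Minimum DO = C_s − D_c = 9.36 − 2.532 = 6.828 mg/L.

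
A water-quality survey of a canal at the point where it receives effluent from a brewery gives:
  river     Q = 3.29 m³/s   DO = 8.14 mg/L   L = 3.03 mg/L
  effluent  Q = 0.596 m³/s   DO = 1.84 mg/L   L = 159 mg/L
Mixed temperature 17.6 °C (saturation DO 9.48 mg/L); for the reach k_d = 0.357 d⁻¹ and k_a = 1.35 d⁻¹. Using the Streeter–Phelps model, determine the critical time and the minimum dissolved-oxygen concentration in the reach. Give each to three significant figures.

Mixed DO = (3.29×8.14 + 0.596×1.84)/(3.29+0.596) = 27.88/3.886 = 7.174 mg/L.
Mixed L₀ = (3.29×3.03 + 0.596×159)/(3.886) = 104.7/3.886 = 26.95 mg/L.
Initial deficit D₀ = C_s − DO₀ = 9.48 − 7.174 = 2.306 mg/L.
t_c = (1/0.9930) ln[(1.35/0.357)(1 − 2.306×0.9930/(0.357×26.95))] = 1.007 × ln(2.881) = 1.066 d.
D_c = (0.357/1.35) × 26.95 × e^(−0.357×1.066) = 0.2644 × 26.95 × 0.6835 = 4.872 mg/L.
Minimum DO = 9.48 − 4.872 = 4.608 mg/L.

t_c ≈ 1.07 d; minimum DO ≈ 4.61 mg/L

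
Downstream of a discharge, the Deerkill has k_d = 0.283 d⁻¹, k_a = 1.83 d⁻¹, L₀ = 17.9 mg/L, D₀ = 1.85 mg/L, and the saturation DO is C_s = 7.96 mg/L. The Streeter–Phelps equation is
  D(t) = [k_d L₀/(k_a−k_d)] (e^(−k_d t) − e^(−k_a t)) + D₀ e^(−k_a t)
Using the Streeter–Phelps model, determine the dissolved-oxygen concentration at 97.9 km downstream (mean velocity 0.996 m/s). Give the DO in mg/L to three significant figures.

DO ≈ 5.76 mg/L

Travel time t = x/v = 97.9 km / (0.996 m/s) = 97900 m / 0.996 m/s = 98290 s = 1.138 d.
k_d L₀/(k_a−k_d) = 0.283×17.9/(1.83−0.283) = 5.066/1.547 = 3.275 mg/L.
e^(−k_d t) = e^(−0.283×1.138) = 0.7247; e^(−k_a t) = e^(−1.83×1.138) = 0.1247.
D = 3.275 × (0.7247 − 0.1247) + 1.85 × 0.1247 = 1.965 + 0.2307 = 2.196 mg/L.
DO = C_s − D = 7.96 − 2.196 = 5.764 mg/L.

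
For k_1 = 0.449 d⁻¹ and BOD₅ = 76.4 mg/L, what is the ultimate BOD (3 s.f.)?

L₀ ≈ 85.5 mg/L

BOD₅ = L₀(1 − e^(−5k_1)) ⇒ L₀ = BOD₅ / (1 − e^(−5×0.449))
= 76.4 / (1 − 0.1059) = 76.4 / 0.8941 = 85.45 mg/L.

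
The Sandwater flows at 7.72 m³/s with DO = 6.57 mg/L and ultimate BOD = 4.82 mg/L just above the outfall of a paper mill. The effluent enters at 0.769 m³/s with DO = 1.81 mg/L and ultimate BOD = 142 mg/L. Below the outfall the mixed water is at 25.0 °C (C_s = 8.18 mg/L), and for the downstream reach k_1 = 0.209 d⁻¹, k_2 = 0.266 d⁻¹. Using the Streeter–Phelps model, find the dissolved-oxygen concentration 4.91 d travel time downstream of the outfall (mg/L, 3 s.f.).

Mixed DO = (7.72×6.57 + 0.769×1.81)/(7.72+0.769) = 52.11/8.489 = 6.139 mg/L.
Mixed L₀ = (7.72×4.82 + 0.769×142)/(8.489) = 146.4/8.489 = 17.25 mg/L.
Initial deficit D₀ = C_s − DO₀ = 8.18 − 6.139 = 2.041 mg/L.
D(4.91) = [0.209×17.25/(0.266−0.209)](e^(−0.209×4.91) − e^(−0.266×4.91)) + 2.041 e^(−0.266×4.91)
= 63.24 × (0.3584 − 0.2709) + 2.041 × 0.2709 = 6.085 mg/L.
DO = 8.18 − 6.085 = 2.095 mg/L.

DO ≈ 2.09 mg/L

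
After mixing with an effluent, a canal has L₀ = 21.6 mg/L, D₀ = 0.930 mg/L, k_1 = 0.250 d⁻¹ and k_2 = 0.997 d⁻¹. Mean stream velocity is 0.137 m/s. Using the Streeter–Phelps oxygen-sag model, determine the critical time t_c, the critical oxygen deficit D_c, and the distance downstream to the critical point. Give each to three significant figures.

With k_2/k_1 = 3.988 and 1 − D₀(k_2−k_1)/(k_1 L₀) = 0.8713,
t_c = ln(3.988 × 0.8713) / (0.997 − 0.250) = ln(3.475) / 0.7470 = 1.246/0.7470 = 1.667 d.
D_c = (k_1/k_2) L₀ e^(−k_1 t_c) = (0.250/0.997) × 21.6 × e^(−0.250×1.667) = 0.2508 × 21.6 × 0.6591 = 3.570 mg/L.
x_c = v t_c = 0.137 m/s × 1.667 d × 86400 s/d = 19740 m ≈ 19.7 km.

t_c ≈ 1.67 d; D_c ≈ 3.57 mg/L; x_c ≈ 19.7 km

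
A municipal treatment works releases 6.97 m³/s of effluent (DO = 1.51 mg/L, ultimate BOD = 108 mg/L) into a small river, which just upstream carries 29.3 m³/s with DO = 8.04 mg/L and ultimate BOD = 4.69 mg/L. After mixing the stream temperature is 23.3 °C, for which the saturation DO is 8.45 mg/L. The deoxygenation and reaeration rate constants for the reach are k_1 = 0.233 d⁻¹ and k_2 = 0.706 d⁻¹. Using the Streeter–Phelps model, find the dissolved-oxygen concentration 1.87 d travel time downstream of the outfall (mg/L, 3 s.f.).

DO ≈ 3.41 mg/L

Mixed DO = (29.3×8.04 + 6.97×1.51)/(29.3+6.97) = 246.1/36.27 = 6.785 mg/L.
Mixed L₀ = (29.3×4.69 + 6.97×108)/(36.27) = 890.2/36.27 = 24.54 mg/L.
Initial deficit D₀ = C_s − DO₀ = 8.45 − 6.785 = 1.665 mg/L.
D(1.87) = [0.233×24.54/(0.706−0.233)](e^(−0.233×1.87) − e^(−0.706×1.87)) + 1.665 e^(−0.706×1.87)
= 12.09 × (0.6468 − 0.2671) + 1.665 × 0.2671 = 5.036 mg/L.
DO = 8.45 − 5.036 = 3.414 mg/L.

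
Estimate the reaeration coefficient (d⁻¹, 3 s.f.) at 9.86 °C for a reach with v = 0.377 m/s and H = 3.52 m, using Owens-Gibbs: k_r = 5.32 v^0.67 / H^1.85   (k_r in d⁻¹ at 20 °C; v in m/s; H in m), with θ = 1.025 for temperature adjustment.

k_r(20) = 5.32 × 0.377^0.67 / 3.52^1.85 = 5.32 × 0.5202 / 10.26 = 0.2697 d⁻¹.
k_r(9.86) = 0.2697 × 1.025^(9.86−20) = 0.2697 × 0.7785 = 0.2100 d⁻¹.

k_r ≈ 0.210 d⁻¹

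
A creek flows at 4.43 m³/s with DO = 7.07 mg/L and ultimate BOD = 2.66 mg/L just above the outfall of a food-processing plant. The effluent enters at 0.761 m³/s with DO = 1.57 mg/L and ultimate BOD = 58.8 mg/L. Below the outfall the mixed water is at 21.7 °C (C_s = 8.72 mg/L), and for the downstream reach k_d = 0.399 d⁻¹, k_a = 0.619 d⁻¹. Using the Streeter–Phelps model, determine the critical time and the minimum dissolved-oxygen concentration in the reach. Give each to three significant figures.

t_c ≈ 1.39 d; minimum DO ≈ 4.69 mg/L

Mixed DO = (4.43×7.07 + 0.761×1.57)/(4.43+0.761) = 32.51/5.191 = 6.264 mg/L.
Mixed L₀ = (4.43×2.66 + 0.761×58.8)/(5.191) = 56.53/5.191 = 10.89 mg/L.
Initial deficit D₀ = C_s − DO₀ = 8.72 − 6.264 = 2.456 mg/L.
t_c = (1/0.2200) ln[(0.619/0.399)(1 − 2.456×0.2200/(0.399×10.89))] = 4.545 × ln(1.358) = 1.392 d.
D_c = (0.399/0.619) × 10.89 × e^(−0.399×1.392) = 0.6446 × 10.89 × 0.5737 = 4.027 mg/L.
Minimum DO = 8.72 − 4.027 = 4.693 mg/L.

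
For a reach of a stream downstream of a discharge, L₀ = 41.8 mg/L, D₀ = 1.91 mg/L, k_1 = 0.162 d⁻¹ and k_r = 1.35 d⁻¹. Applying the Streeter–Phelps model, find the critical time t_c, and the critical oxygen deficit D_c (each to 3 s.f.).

t_c = [1/(k_r−k_1)] ln[(k_r/k_1)(1 − D₀(k_r−k_1)/(k_1 L₀))]
= [1/(1.35−0.162)] ln[(1.35/0.162)(1 − 1.91×1.188/(0.162×41.8))]
= (1/1.188) ln[8.333 × 0.6649] = 0.8418 × ln(5.541) = 0.8418 × 1.712 = 1.441 d.
L(t_c) = L₀ e^(−k_1 t_c) = 41.8 × 0.7918 = 33.10 mg/L, and at the critical point k_r D_c = k_1 L, so D_c = (0.162/1.35) × 33.10 = 3.972 mg/L.

t_c ≈ 1.44 d; D_c ≈ 3.97 mg/L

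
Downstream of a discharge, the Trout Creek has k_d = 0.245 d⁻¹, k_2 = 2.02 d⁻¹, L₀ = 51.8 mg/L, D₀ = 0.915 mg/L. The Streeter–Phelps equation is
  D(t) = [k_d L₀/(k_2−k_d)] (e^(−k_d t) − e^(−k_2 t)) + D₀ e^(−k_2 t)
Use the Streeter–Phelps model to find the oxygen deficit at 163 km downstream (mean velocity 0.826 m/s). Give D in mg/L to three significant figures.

D ≈ 4.02 mg/L

Travel time t = x/v = 163 km / (0.826 m/s) = 163000 m / 0.826 m/s = 197300 s = 2.284 d.
k_d L₀/(k_2−k_d) = 0.245×51.8/(2.02−0.245) = 12.69/1.775 = 7.150 mg/L.
e^(−k_d t) = e^(−0.245×2.284) = 0.5715; e^(−k_2 t) = e^(−2.02×2.284) = 0.009916.
D = 7.150 × (0.5715 − 0.009916) + 0.915 × 0.009916 = 4.015 + 0.009073 = 4.024 mg/L.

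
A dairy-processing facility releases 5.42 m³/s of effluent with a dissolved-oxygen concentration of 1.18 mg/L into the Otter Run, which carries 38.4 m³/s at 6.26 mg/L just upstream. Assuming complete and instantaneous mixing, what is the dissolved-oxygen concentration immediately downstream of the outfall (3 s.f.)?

Flow-weighted mixing: C = (Q_r C_r + Q_w C_w)/(Q_r + Q_w)
= (38.4×6.26 + 5.42×1.18)/(38.4 + 5.42) = 246.8/43.82 = 5.632 mg/L.

5.63 mg/L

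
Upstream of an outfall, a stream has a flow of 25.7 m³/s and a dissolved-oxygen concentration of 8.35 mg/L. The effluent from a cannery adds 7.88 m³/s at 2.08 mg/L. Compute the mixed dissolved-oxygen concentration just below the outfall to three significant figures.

6.88 mg/L

Flow-weighted mixing: C = (Q_r C_r + Q_w C_w)/(Q_r + Q_w)
= (25.7×8.35 + 7.88×2.08)/(25.7 + 7.88) = 231.0/33.58 = 6.879 mg/L.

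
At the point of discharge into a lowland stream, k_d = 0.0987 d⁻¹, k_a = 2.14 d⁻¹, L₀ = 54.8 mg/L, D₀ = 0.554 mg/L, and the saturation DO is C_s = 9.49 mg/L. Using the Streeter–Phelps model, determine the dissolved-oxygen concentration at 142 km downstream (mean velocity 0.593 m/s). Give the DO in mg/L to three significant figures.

DO ≈ 7.48 mg/L

Travel time t = x/v = 142 km / (0.593 m/s) = 142000 m / 0.593 m/s = 239500 s = 2.772 d.
k_d L₀/(k_a−k_d) = 0.0987×54.8/(2.14−0.0987) = 5.409/2.041 = 2.650 mg/L.
e^(−k_d t) = e^(−0.0987×2.772) = 0.7607; e^(−k_a t) = e^(−2.14×2.772) = 0.002656.
D = 2.650 × (0.7607 − 0.002656) + 0.554 × 0.002656 = 2.008 + 0.001471 = 2.010 mg/L.
DO = C_s − D = 9.49 − 2.010 = 7.480 mg/L.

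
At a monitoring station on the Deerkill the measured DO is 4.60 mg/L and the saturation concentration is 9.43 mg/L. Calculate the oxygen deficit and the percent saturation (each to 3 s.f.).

D ≈ 4.83 mg/L; 48.8 % saturation

D = C_s − C = 9.43 − 4.60 = 4.83 mg/L.
% saturation = 4.60/9.43 × 100 = 48.8 %.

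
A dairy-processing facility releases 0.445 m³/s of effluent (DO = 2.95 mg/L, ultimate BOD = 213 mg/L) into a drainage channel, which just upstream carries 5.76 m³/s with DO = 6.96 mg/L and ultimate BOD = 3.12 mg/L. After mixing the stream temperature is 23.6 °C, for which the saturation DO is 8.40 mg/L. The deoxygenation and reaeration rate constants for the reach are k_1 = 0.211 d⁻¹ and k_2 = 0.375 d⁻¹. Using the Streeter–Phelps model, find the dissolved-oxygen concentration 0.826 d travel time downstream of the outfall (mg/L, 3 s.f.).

Mixed DO = (5.76×6.96 + 0.445×2.95)/(5.76+0.445) = 41.40/6.205 = 6.672 mg/L.
Mixed L₀ = (5.76×3.12 + 0.445×213)/(6.205) = 112.8/6.205 = 18.17 mg/L.
Initial deficit D₀ = C_s − DO₀ = 8.40 − 6.672 = 1.728 mg/L.
D(0.826) = [0.211×18.17/(0.375−0.211)](e^(−0.211×0.826) − e^(−0.375×0.826)) + 1.728 e^(−0.375×0.826)
= 23.38 × (0.8401 − 0.7336) + 1.728 × 0.7336 = 3.756 mg/L.
DO = 8.40 − 3.756 = 4.644 mg/L.

DO ≈ 4.64 mg/L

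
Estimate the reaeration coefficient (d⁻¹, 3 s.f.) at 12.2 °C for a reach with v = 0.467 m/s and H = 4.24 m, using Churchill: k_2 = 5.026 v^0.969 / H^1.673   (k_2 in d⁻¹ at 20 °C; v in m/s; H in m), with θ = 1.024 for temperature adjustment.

k_2 ≈ 0.178 d⁻¹

k_2(20) = 5.026 × 0.467^0.969 / 4.24^1.673 = 5.026 × 0.4782 / 11.21 = 0.2144 d⁻¹.
k_2(12.2) = 0.2144 × 1.024^(12.2−20) = 0.2144 × 0.8311 = 0.1782 d⁻¹.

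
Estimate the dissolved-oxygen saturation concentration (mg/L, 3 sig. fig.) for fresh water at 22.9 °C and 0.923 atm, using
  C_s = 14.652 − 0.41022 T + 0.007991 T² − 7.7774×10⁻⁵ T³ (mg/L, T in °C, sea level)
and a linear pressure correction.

C_s ≈ 7.86 mg/L

At sea level: C_s = 14.652 − 0.41022×22.9 + 0.007991×22.9² − 7.7774×10⁻⁵×22.9³ = 8.515 mg/L.
Pressure correction: C_s' = 8.515 × 0.923 = 7.859 mg/L.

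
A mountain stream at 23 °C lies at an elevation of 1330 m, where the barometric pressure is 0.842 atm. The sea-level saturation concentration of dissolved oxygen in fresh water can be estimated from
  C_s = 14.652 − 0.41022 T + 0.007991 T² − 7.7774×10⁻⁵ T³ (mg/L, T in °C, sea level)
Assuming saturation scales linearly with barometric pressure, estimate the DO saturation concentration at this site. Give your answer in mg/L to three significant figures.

C_s ≈ 7.16 mg/L

At sea level: C_s = 14.652 − 0.41022×23 + 0.007991×23² − 7.7774×10⁻⁵×23³ = 8.498 mg/L.
Pressure correction: C_s' = 8.498 × 0.842 = 7.155 mg/L.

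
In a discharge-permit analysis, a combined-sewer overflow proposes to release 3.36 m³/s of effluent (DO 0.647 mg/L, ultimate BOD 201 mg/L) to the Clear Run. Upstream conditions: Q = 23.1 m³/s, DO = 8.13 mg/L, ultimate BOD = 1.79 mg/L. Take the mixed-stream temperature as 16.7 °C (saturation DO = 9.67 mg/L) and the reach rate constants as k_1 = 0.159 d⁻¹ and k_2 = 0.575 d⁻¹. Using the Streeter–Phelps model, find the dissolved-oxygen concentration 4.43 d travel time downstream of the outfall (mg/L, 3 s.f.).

Mixed DO = (23.1×8.13 + 3.36×0.647)/(23.1+3.36) = 190.0/26.46 = 7.180 mg/L.
Mixed L₀ = (23.1×1.79 + 3.36×201)/(26.46) = 716.7/26.46 = 27.09 mg/L.
Initial deficit D₀ = C_s − DO₀ = 9.67 − 7.180 = 2.490 mg/L.
D(4.43) = [0.159×27.09/(0.575−0.159)](e^(−0.159×4.43) − e^(−0.575×4.43)) + 2.490 e^(−0.575×4.43)
= 10.35 × (0.4944 − 0.07830) + 2.490 × 0.07830 = 4.503 mg/L.
DO = 9.67 − 4.503 = 5.167 mg/L.

DO ≈ 5.17 mg/L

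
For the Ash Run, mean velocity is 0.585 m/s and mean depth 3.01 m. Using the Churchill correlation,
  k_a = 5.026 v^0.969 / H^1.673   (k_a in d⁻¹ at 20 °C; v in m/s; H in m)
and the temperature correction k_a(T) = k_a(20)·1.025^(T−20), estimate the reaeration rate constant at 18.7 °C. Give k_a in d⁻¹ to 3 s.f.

k_a ≈ 0.458 d⁻¹

k_a(20) = 5.026 × 0.585^0.969 / 3.01^1.673 = 5.026 × 0.5948 / 6.319 = 0.4731 d⁻¹.
k_a(18.7) = 0.4731 × 1.025^(18.7−20) = 0.4731 × 0.9684 = 0.4582 d⁻¹.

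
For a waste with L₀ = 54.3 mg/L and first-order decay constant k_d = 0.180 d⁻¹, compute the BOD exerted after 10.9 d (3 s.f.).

y ≈ 46.7 mg/L

y_t = L₀(1 − e^(−k_d t)) = 54.3 × (1 − e^(−0.180×10.9))
= 54.3 × (1 − 0.1406) = 54.3 × 0.8594 = 46.67 mg/L.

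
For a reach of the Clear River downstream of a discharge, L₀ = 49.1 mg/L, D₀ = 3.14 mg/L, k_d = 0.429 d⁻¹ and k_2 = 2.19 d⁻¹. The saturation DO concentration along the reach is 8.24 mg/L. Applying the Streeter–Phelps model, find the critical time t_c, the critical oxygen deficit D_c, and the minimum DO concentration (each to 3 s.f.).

t_c ≈ 0.753 d; D_c ≈ 6.96 mg/L; min DO ≈ 1.28 mg/L

At the critical point dD/dt = 0, so k_d L₀ e^(−k_d t) = k_2 D. Substituting D(t) from the Streeter–Phelps equation and solving for t gives
t_c = ln[(k_2/k_d)(1 − D₀(k_2−k_d)/(k_d L₀))] / (k_2−k_d).
Here k_2−k_d = 1.761 d⁻¹ and 1 − D₀(k_2−k_d)/(k_d L₀) = 1 − 3.14×1.761/(0.429×49.1) = 0.7375, so
t_c = ln(5.105 × 0.7375) / 1.761 = 1.326 / 1.761 = 0.7528 d.
D_c = (k_d/k_2) L₀ e^(−k_d t_c) = (0.429/2.19) × 49.1 × e^(−0.429×0.7528) = 0.1959 × 49.1 × 0.7240 = 6.964 mg/L.
Minimum DO = C_s − D_c = 8.24 − 6.964 = 1.276 mg/L.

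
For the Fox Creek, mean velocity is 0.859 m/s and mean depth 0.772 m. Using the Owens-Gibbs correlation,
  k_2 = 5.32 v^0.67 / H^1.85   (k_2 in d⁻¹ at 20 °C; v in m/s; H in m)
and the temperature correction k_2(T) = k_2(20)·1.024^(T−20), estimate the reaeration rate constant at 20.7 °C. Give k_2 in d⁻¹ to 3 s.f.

k_2(20) = 5.32 × 0.859^0.67 / 0.772^1.85 = 5.32 × 0.9032 / 0.6196 = 7.755 d⁻¹.
k_2(20.7) = 7.755 × 1.024^(20.7−20) = 7.755 × 1.017 = 7.885 d⁻¹.

k_2 ≈ 7.89 d⁻¹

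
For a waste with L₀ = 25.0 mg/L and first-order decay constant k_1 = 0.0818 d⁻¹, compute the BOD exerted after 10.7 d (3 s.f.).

y_t = L₀(1 − e^(−k_1 t)) = 25.0 × (1 − e^(−0.0818×10.7))
= 25.0 × (1 − 0.4168) = 25.0 × 0.5832 = 14.58 mg/L.

y ≈ 14.6 mg/L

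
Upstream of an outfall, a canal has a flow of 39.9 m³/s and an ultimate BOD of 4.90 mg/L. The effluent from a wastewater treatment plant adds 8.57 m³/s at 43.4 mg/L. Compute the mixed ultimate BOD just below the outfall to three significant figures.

11.7 mg/L

Flow-weighted mixing: C = (Q_r C_r + Q_w C_w)/(Q_r + Q_w)
= (39.9×4.90 + 8.57×43.4)/(39.9 + 8.57) = 567.4/48.47 = 11.71 mg/L.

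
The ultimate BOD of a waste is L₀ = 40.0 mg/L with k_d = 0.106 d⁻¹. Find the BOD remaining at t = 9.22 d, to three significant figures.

L_t = L₀ e^(−k_d t) = 40.0 × e^(−0.106×9.22) = 40.0 × 0.3763 = 15.05 mg/L.

L ≈ 15.1 mg/L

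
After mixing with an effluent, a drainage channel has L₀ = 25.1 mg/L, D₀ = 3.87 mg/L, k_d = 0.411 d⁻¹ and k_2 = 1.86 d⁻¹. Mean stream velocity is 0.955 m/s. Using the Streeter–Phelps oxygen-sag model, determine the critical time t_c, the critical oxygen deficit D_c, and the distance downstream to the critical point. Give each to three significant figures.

t_c ≈ 0.501 d; D_c ≈ 4.51 mg/L; x_c ≈ 41.3 km

At the critical point dD/dt = 0, so k_d L₀ e^(−k_d t) = k_2 D. Substituting D(t) from the Streeter–Phelps equation and solving for t gives
t_c = ln[(k_2/k_d)(1 − D₀(k_2−k_d)/(k_d L₀))] / (k_2−k_d).
Here k_2−k_d = 1.449 d⁻¹ and 1 − D₀(k_2−k_d)/(k_d L₀) = 1 − 3.87×1.449/(0.411×25.1) = 0.4564, so
t_c = ln(4.526 × 0.4564) / 1.449 = 0.7254 / 1.449 = 0.5006 d.
L(t_c) = L₀ e^(−k_d t_c) = 25.1 × 0.8140 = 20.43 mg/L, and at the critical point k_2 D_c = k_d L, so D_c = (0.411/1.86) × 20.43 = 4.515 mg/L.
x_c = v t_c = 0.955 m/s × 0.5006 d × 86400 s/d = 41310 m ≈ 41.3 km.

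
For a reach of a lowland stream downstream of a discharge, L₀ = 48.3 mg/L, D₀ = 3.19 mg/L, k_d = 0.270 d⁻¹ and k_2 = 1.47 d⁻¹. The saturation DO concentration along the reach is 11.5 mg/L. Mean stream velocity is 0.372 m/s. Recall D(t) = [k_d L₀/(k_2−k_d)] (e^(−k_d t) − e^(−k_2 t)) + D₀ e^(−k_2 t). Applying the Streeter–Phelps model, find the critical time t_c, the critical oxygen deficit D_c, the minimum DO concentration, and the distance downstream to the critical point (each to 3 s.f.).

With k_2/k_d = 5.444 and 1 − D₀(k_2−k_d)/(k_d L₀) = 0.7065,
t_c = ln(5.444 × 0.7065) / (1.47 − 0.270) = ln(3.846) / 1.200 = 1.347/1.200 = 1.123 d.
L(t_c) = L₀ e^(−k_d t_c) = 48.3 × 0.7385 = 35.67 mg/L, and at the critical point k_2 D_c = k_d L, so D_c = (0.270/1.47) × 35.67 = 6.552 mg/L.
Minimum DO = C_s − D_c = 11.5 − 6.552 = 4.948 mg/L.
x_c = v t_c = 0.372 m/s × 1.123 d × 86400 s/d = 36080 m ≈ 36.1 km.

t_c ≈ 1.12 d; D_c ≈ 6.55 mg/L; min DO ≈ 4.95 mg/L; x_c ≈ 36.1 km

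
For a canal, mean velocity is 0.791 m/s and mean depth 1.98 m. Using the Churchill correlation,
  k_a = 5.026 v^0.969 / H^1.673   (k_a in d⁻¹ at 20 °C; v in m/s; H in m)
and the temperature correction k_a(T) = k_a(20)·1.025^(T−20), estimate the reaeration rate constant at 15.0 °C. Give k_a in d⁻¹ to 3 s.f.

k_a ≈ 1.13 d⁻¹

k_a(20) = 5.026 × 0.791^0.969 / 1.98^1.673 = 5.026 × 0.7968 / 3.136 = 1.277 d⁻¹.
k_a(15.0) = 1.277 × 1.025^(15.0−20) = 1.277 × 0.8839 = 1.129 d⁻¹.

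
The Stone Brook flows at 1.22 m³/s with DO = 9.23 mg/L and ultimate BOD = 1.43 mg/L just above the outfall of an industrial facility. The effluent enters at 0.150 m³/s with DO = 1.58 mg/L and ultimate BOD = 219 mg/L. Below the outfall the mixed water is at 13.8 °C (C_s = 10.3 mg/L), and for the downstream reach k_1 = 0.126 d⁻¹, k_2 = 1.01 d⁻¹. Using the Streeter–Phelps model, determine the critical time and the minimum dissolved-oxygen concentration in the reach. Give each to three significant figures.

Mixed DO = (1.22×9.23 + 0.150×1.58)/(1.22+0.150) = 11.50/1.370 = 8.392 mg/L.
Mixed L₀ = (1.22×1.43 + 0.150×219)/(1.370) = 34.59/1.370 = 25.25 mg/L.
Initial deficit D₀ = C_s − DO₀ = 10.3 − 8.392 = 1.908 mg/L.
t_c = (1/0.8840) ln[(1.01/0.126)(1 − 1.908×0.8840/(0.126×25.25))] = 1.131 × ln(3.767) = 1.500 d.
D_c = (0.126/1.01) × 25.25 × e^(−0.126×1.500) = 0.1248 × 25.25 × 0.8277 = 2.608 mg/L.
Minimum DO = 10.3 − 2.608 = 7.692 mg/L.

t_c ≈ 1.50 d; minimum DO ≈ 7.69 mg/L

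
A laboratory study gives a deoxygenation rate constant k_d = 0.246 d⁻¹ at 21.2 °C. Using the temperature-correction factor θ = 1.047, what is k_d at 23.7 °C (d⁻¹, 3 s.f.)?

k_d ≈ 0.276 d⁻¹

k_d(T₂) = k_d(T₁) · θ^(T₂−T₁) = 0.246 × 1.047^(23.7−21.2)
= 0.246 × 1.047^2.50 = 0.246 × 1.122 = 0.2759 d⁻¹.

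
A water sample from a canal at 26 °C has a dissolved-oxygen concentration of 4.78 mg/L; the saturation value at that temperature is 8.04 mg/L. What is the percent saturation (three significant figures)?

59.5 % saturation

% saturation = C/C_s × 100 = 4.78/8.04 × 100 = 59.5 %.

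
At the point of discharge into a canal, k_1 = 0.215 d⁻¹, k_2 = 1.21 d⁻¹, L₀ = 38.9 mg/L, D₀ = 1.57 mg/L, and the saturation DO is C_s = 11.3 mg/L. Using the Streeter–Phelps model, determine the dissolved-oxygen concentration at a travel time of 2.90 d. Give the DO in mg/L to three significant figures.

DO ≈ 7.00 mg/L

k_1 L₀/(k_2−k_1) = 0.215×38.9/(1.21−0.215) = 8.364/0.9950 = 8.406 mg/L.
e^(−k_1 t) = e^(−0.215×2.900) = 0.5361; e^(−k_2 t) = e^(−1.21×2.900) = 0.02993.
D = 8.406 × (0.5361 − 0.02993) + 1.57 × 0.02993 = 4.254 + 0.04699 = 4.301 mg/L.
DO = C_s − D = 11.3 − 4.301 = 6.999 mg/L.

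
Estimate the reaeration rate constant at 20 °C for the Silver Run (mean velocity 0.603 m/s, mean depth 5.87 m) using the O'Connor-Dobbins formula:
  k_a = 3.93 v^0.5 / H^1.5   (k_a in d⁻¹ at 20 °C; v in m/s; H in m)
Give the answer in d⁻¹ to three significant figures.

k_a ≈ 0.215 d⁻¹

k_a = 3.93 × 0.603^0.5 / 5.87^1.5 = 3.93 × 0.7765 / 14.22 = 0.2146 d⁻¹.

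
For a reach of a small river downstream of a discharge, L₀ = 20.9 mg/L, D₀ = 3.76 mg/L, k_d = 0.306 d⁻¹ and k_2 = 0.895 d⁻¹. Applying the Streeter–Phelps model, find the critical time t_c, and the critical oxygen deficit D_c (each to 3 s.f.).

With k_2/k_d = 2.925 and 1 − D₀(k_2−k_d)/(k_d L₀) = 0.6537,
t_c = ln(2.925 × 0.6537) / (0.895 − 0.306) = ln(1.912) / 0.5890 = 0.6482/0.5890 = 1.100 d.
D_c = (k_d/k_2) L₀ e^(−k_d t_c) = (0.306/0.895) × 20.9 × e^(−0.306×1.100) = 0.3419 × 20.9 × 0.7141 = 5.103 mg/L.

t_c ≈ 1.10 d; D_c ≈ 5.10 mg/L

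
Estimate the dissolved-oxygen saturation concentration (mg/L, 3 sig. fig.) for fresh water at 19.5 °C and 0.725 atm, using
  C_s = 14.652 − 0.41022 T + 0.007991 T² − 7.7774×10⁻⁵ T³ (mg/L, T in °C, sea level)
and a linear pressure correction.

At sea level: C_s = 14.652 − 0.41022×19.5 + 0.007991×19.5² − 7.7774×10⁻⁵×19.5³ = 9.115 mg/L.
Pressure correction: C_s' = 9.115 × 0.725 = 6.608 mg/L.

C_s ≈ 6.61 mg/L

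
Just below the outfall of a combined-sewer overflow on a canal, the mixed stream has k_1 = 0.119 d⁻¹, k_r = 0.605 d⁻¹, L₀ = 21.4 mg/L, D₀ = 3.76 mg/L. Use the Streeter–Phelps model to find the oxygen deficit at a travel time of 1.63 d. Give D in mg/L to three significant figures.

D ≈ 3.76 mg/L

k_1 L₀/(k_r−k_1) = 0.119×21.4/(0.605−0.119) = 2.547/0.4860 = 5.240 mg/L.
e^(−k_1 t) = e^(−0.119×1.630) = 0.8237; e^(−k_r t) = e^(−0.605×1.630) = 0.3730.
D = 5.240 × (0.8237 − 0.3730) + 3.76 × 0.3730 = 2.361 + 1.403 = 3.764 mg/L.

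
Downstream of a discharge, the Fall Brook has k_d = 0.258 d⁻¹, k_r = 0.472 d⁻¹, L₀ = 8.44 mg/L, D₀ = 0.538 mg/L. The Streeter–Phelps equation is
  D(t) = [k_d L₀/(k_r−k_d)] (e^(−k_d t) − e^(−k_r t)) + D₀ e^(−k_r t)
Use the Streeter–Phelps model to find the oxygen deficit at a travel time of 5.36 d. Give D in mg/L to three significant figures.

D ≈ 1.78 mg/L

k_d L₀/(k_r−k_d) = 0.258×8.44/(0.472−0.258) = 2.178/0.2140 = 10.18 mg/L.
e^(−k_d t) = e^(−0.258×5.360) = 0.2509; e^(−k_r t) = e^(−0.472×5.360) = 0.07967.
D = 10.18 × (0.2509 − 0.07967) + 0.538 × 0.07967 = 1.742 + 0.04286 = 1.785 mg/L.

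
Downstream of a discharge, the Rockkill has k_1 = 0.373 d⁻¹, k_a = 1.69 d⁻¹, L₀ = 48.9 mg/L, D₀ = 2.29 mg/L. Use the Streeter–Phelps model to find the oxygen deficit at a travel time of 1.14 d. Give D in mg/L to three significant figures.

k_1 L₀/(k_a−k_1) = 0.373×48.9/(1.69−0.373) = 18.24/1.317 = 13.85 mg/L.
e^(−k_1 t) = e^(−0.373×1.140) = 0.6536; e^(−k_a t) = e^(−1.69×1.140) = 0.1456.
D = 13.85 × (0.6536 − 0.1456) + 2.29 × 0.1456 = 7.035 + 0.3335 = 7.369 mg/L.

D ≈ 7.37 mg/L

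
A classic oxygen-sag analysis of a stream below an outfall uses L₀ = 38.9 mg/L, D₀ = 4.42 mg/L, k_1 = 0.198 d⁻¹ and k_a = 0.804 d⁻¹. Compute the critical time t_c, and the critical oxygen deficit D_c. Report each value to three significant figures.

t_c ≈ 1.61 d; D_c ≈ 6.97 mg/L

With k_a/k_1 = 4.061 and 1 − D₀(k_a−k_1)/(k_1 L₀) = 0.6522,
t_c = ln(4.061 × 0.6522) / (0.804 − 0.198) = ln(2.648) / 0.6060 = 0.9740/0.6060 = 1.607 d.
D_c = (k_1/k_a) L₀ e^(−k_1 t_c) = (0.198/0.804) × 38.9 × e^(−0.198×1.607) = 0.2463 × 38.9 × 0.7274 = 6.969 mg/L.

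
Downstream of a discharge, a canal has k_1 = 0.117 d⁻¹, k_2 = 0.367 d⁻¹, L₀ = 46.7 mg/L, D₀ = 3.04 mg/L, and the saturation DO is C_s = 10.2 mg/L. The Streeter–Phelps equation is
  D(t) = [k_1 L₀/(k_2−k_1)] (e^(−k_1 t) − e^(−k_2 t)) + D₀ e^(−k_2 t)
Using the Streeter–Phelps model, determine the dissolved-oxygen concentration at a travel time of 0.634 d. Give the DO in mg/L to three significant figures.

k_1 L₀/(k_2−k_1) = 0.117×46.7/(0.367−0.117) = 5.464/0.2500 = 21.86 mg/L.
e^(−k_1 t) = e^(−0.117×0.6340) = 0.9285; e^(−k_2 t) = e^(−0.367×0.6340) = 0.7924.
D = 21.86 × (0.9285 − 0.7924) + 3.04 × 0.7924 = 2.974 + 2.409 = 5.383 mg/L.
DO = C_s − D = 10.2 − 5.383 = 4.817 mg/L.

DO ≈ 4.82 mg/L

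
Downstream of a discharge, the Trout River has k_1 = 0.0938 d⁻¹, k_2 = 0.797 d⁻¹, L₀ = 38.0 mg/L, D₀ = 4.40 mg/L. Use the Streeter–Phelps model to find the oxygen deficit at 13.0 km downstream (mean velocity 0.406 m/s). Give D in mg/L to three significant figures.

Travel time t = x/v = 13.0 km / (0.406 m/s) = 13000 m / 0.406 m/s = 32020 s = 0.3706 d.
k_1 L₀/(k_2−k_1) = 0.0938×38.0/(0.797−0.0938) = 3.564/0.7032 = 5.069 mg/L.
e^(−k_1 t) = e^(−0.0938×0.3706) = 0.9658; e^(−k_2 t) = e^(−0.797×0.3706) = 0.7443.
D = 5.069 × (0.9658 − 0.7443) + 4.40 × 0.7443 = 1.123 + 3.275 = 4.398 mg/L.

D ≈ 4.40 mg/L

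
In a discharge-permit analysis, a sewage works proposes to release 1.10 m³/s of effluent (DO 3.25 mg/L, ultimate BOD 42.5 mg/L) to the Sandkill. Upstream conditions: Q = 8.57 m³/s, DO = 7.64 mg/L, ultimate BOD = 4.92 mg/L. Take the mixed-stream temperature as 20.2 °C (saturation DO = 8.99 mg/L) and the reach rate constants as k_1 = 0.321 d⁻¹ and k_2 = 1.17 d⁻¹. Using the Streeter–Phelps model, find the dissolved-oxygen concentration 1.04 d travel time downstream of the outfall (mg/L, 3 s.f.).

DO ≈ 6.98 mg/L

Mixed DO = (8.57×7.64 + 1.10×3.25)/(8.57+1.10) = 69.05/9.670 = 7.141 mg/L.
Mixed L₀ = (8.57×4.92 + 1.10×42.5)/(9.670) = 88.91/9.670 = 9.195 mg/L.
Initial deficit D₀ = C_s − DO₀ = 8.99 − 7.141 = 1.849 mg/L.
D(1.04) = [0.321×9.195/(1.17−0.321)](e^(−0.321×1.04) − e^(−1.17×1.04)) + 1.849 e^(−1.17×1.04)
= 3.477 × (0.7162 − 0.2962) + 1.849 × 0.2962 = 2.008 mg/L.
DO = 8.99 − 2.008 = 6.982 mg/L.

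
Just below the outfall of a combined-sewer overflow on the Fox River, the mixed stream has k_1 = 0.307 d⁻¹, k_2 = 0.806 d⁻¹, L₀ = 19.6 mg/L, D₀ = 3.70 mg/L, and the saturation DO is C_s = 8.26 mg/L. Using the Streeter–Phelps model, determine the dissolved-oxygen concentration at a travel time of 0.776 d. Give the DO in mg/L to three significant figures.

k_1 L₀/(k_2−k_1) = 0.307×19.6/(0.806−0.307) = 6.017/0.4990 = 12.06 mg/L.
e^(−k_1 t) = e^(−0.307×0.7760) = 0.7880; e^(−k_2 t) = e^(−0.806×0.7760) = 0.5350.
D = 12.06 × (0.7880 − 0.5350) + 3.70 × 0.5350 = 3.051 + 1.980 = 5.030 mg/L.
DO = C_s − D = 8.26 − 5.030 = 3.230 mg/L.

DO ≈ 3.23 mg/L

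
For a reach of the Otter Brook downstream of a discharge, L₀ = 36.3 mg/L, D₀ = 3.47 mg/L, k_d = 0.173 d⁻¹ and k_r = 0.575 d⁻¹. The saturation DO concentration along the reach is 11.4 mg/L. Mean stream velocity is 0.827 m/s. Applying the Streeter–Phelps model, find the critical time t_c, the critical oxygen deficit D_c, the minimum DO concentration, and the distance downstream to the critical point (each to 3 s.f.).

t_c = [1/(k_r−k_d)] ln[(k_r/k_d)(1 − D₀(k_r−k_d)/(k_d L₀))]
= [1/(0.575−0.173)] ln[(0.575/0.173)(1 − 3.47×0.4020/(0.173×36.3))]
= (1/0.4020) ln[3.324 × 0.7779] = 2.488 × ln(2.585) = 2.488 × 0.9499 = 2.363 d.
L(t_c) = L₀ e^(−k_d t_c) = 36.3 × 0.6645 = 24.12 mg/L, and at the critical point k_r D_c = k_d L, so D_c = (0.173/0.575) × 24.12 = 7.257 mg/L.
Minimum DO = C_s − D_c = 11.4 − 7.257 = 4.143 mg/L.
x_c = v t_c = 0.827 m/s × 2.363 d × 86400 s/d = 168800 m ≈ 169 km.

t_c ≈ 2.36 d; D_c ≈ 7.26 mg/L; min DO ≈ 4.14 mg/L; x_c ≈ 169 km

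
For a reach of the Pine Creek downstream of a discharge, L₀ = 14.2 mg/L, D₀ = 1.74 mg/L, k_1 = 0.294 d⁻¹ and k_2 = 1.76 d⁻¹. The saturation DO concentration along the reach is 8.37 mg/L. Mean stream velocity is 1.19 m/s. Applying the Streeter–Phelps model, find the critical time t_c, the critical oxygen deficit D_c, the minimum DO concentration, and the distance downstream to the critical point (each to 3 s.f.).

t_c ≈ 0.577 d; D_c ≈ 2.00 mg/L; min DO ≈ 6.37 mg/L; x_c ≈ 59.3 km

At the critical point dD/dt = 0, so k_1 L₀ e^(−k_1 t) = k_2 D. Substituting D(t) from the Streeter–Phelps equation and solving for t gives
t_c = ln[(k_2/k_1)(1 − D₀(k_2−k_1)/(k_1 L₀))] / (k_2−k_1).
Here k_2−k_1 = 1.466 d⁻¹ and 1 − D₀(k_2−k_1)/(k_1 L₀) = 1 − 1.74×1.466/(0.294×14.2) = 0.3890, so
t_c = ln(5.986 × 0.3890) / 1.466 = 0.8453 / 1.466 = 0.5766 d.
L(t_c) = L₀ e^(−k_1 t_c) = 14.2 × 0.8441 = 11.99 mg/L, and at the critical point k_2 D_c = k_1 L, so D_c = (0.294/1.76) × 11.99 = 2.002 mg/L.
Minimum DO = C_s − D_c = 8.37 − 2.002 = 6.368 mg/L.
x_c = v t_c = 1.19 m/s × 0.5766 d × 86400 s/d = 59280 m ≈ 59.3 km.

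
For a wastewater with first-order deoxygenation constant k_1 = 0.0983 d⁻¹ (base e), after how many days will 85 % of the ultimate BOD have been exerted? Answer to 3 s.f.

y/L₀ = 1 − e^(−k_1 t) = 0.85 ⇒ e^(−k_1 t) = 0.150
t = −ln(0.150) / 0.0983 = 1.897 / 0.0983 = 19.30 d.

t ≈ 19.3 d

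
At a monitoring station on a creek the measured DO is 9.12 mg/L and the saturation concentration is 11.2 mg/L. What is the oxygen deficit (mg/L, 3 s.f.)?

D = C_s − C = 11.2 − 9.12 = 2.08 mg/L.

D ≈ 2.08 mg/L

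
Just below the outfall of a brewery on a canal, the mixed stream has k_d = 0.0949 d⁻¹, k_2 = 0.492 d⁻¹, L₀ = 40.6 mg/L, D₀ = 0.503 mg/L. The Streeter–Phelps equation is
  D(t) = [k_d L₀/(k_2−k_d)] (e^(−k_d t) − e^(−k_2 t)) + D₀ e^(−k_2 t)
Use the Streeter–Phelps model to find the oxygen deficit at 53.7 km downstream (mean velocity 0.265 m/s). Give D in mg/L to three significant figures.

Travel time t = x/v = 53.7 km / (0.265 m/s) = 53700 m / 0.265 m/s = 202600 s = 2.345 d.
k_d L₀/(k_2−k_d) = 0.0949×40.6/(0.492−0.0949) = 3.853/0.3971 = 9.703 mg/L.
e^(−k_d t) = e^(−0.0949×2.345) = 0.8005; e^(−k_2 t) = e^(−0.492×2.345) = 0.3154.
D = 9.703 × (0.8005 − 0.3154) + 0.503 × 0.3154 = 4.706 + 0.1586 = 4.865 mg/L.

D ≈ 4.87 mg/L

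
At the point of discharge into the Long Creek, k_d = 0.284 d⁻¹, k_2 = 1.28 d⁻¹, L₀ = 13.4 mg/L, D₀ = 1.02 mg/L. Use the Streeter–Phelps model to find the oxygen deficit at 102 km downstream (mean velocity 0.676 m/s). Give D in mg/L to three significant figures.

Travel time t = x/v = 102 km / (0.676 m/s) = 102000 m / 0.676 m/s = 150900 s = 1.746 d.
k_d L₀/(k_2−k_d) = 0.284×13.4/(1.28−0.284) = 3.806/0.9960 = 3.821 mg/L.
e^(−k_d t) = e^(−0.284×1.746) = 0.6090; e^(−k_2 t) = e^(−1.28×1.746) = 0.1070.
D = 3.821 × (0.6090 − 0.1070) + 1.02 × 0.1070 = 1.918 + 0.1091 = 2.027 mg/L.

D ≈ 2.03 mg/L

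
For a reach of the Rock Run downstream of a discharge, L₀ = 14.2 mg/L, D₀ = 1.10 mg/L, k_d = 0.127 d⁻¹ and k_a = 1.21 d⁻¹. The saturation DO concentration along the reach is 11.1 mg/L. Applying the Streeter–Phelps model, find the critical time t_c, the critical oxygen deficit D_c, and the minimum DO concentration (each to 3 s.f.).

With k_a/k_d = 9.528 and 1 − D₀(k_a−k_d)/(k_d L₀) = 0.3394,
t_c = ln(9.528 × 0.3394) / (1.21 − 0.127) = ln(3.234) / 1.083 = 1.174/1.083 = 1.084 d.
L(t_c) = L₀ e^(−k_d t_c) = 14.2 × 0.8714 = 12.37 mg/L, and at the critical point k_a D_c = k_d L, so D_c = (0.127/1.21) × 12.37 = 1.299 mg/L.
Minimum DO = C_s − D_c = 11.1 − 1.299 = 9.801 mg/L.

t_c ≈ 1.08 d; D_c ≈ 1.30 mg/L; min DO ≈ 9.80 mg/L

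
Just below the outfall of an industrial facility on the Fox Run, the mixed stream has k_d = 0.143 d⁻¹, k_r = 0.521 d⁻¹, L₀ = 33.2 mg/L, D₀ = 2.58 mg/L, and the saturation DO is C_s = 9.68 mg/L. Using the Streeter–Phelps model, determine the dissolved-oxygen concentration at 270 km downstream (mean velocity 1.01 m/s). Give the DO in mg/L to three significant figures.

DO ≈ 3.60 mg/L

Travel time t = x/v = 270 km / (1.01 m/s) = 270000 m / 1.01 m/s = 267300 s = 3.094 d.
k_d L₀/(k_r−k_d) = 0.143×33.2/(0.521−0.143) = 4.748/0.3780 = 12.56 mg/L.
e^(−k_d t) = e^(−0.143×3.094) = 0.6425; e^(−k_r t) = e^(−0.521×3.094) = 0.1995.
D = 12.56 × (0.6425 − 0.1995) + 2.58 × 0.1995 = 5.564 + 0.5147 = 6.078 mg/L.
DO = C_s − D = 9.68 − 6.078 = 3.602 mg/L.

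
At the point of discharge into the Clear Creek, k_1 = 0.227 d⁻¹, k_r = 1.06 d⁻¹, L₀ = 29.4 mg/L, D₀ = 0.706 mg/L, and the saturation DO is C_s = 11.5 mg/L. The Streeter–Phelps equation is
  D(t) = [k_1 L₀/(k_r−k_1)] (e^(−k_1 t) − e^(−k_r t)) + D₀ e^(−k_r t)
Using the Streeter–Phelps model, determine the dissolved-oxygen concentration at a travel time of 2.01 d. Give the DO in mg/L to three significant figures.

k_1 L₀/(k_r−k_1) = 0.227×29.4/(1.06−0.227) = 6.674/0.8330 = 8.012 mg/L.
e^(−k_1 t) = e^(−0.227×2.010) = 0.6336; e^(−k_r t) = e^(−1.06×2.010) = 0.1188.
D = 8.012 × (0.6336 − 0.1188) + 0.706 × 0.1188 = 4.125 + 0.08385 = 4.209 mg/L.
DO = C_s − D = 11.5 − 4.209 = 7.291 mg/L.

DO ≈ 7.29 mg/L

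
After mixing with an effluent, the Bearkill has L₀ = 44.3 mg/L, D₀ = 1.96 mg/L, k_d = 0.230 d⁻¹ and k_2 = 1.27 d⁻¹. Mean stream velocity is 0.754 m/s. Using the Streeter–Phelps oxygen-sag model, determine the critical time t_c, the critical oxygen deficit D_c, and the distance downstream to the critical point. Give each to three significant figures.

t_c = [1/(k_2−k_d)] ln[(k_2/k_d)(1 − D₀(k_2−k_d)/(k_d L₀))]
= [1/(1.27−0.230)] ln[(1.27/0.230)(1 − 1.96×1.040/(0.230×44.3))]
= (1/1.040) ln[5.522 × 0.7999] = 0.9615 × ln(4.417) = 0.9615 × 1.485 = 1.428 d.
L(t_c) = L₀ e^(−k_d t_c) = 44.3 × 0.7200 = 31.90 mg/L, and at the critical point k_2 D_c = k_d L, so D_c = (0.230/1.27) × 31.90 = 5.776 mg/L.
x_c = v t_c = 0.754 m/s × 1.428 d × 86400 s/d = 93050 m ≈ 93.1 km.

t_c ≈ 1.43 d; D_c ≈ 5.78 mg/L; x_c ≈ 93.1 km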